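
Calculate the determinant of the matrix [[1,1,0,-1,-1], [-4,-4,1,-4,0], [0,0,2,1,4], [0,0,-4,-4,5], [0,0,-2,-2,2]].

The determinant is 0.

The matrix is block upper-triangular with a 2×2 block and a 3×3 block on the diagonal, so its determinant equals the product of the determinants of the diagonal blocks.
det of the 2×2 block = 0
det of the 3×3 block = 2
det = (0)·(2) = 0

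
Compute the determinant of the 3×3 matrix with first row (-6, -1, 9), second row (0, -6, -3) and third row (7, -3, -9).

The determinant is 129.

Expand along column 1:
  + (-6) · |-6 -3; -3 -9| = (-6)·(54 − 9) = -270
  + 7 · |-1 9; -6 -3| = 7·(3 − (-54)) = 399
Sum: (-270) + (399) = 129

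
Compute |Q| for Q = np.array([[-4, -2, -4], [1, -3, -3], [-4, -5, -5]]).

Expand along column 1:
  + (-4) · |-3 -3; -5 -5| = (-4)·(15 − 15) = 0
  − 1 · |-2 -4; -5 -5| = −1·(10 − 20) = 10
  + (-4) · |-2 -4; -3 -3| = (-4)·(6 − 12) = 24
Sum: (0) + (10) + (24) = 34

det(Q) = 34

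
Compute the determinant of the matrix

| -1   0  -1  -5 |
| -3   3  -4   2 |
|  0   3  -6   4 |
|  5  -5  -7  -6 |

The determinant is 493.

Expand along row 1 (it has 1 zero):
  + (-1) · M_11   where M_11 = det([3 -4 2; 3 -6 4; -5 -7 -6]) = 98
  + (-1) · M_13   where M_13 = det([-3 3 2; 0 3 4; 5 -5 -6]) = 24
  − (-5) · M_14   where M_14 = det([-3 3 -4; 0 3 -6; 5 -5 -7]) = 123
det = (+1)·(-1)·(98) + (+1)·(-1)·(24) + (-1)·(-5)·(123) = 493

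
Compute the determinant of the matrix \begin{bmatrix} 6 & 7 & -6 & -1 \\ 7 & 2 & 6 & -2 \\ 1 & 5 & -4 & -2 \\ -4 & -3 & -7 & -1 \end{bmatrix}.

Expand along row 1:
  + (6) · M_11   where M_11 = det([2 6 -2; 5 -4 -2; -3 -7 -1]) = 140
  − (7) · M_12   where M_12 = det([7 6 -2; 1 -4 -2; -4 -7 -1]) = 30
  + (-6) · M_13   where M_13 = det([7 2 -2; 1 5 -2; -4 -3 -1]) = -93
  − (-1) · M_14   where M_14 = det([7 2 6; 1 5 -4; -4 -3 -7]) = -181
det = (+1)·(6)·(140) + (-1)·(7)·(30) + (+1)·(-6)·(-93) + (-1)·(-1)·(-181) = 1007

1007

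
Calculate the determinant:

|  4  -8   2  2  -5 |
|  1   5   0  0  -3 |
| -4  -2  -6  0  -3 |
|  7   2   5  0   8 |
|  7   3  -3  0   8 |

-234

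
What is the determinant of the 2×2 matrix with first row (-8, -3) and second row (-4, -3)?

12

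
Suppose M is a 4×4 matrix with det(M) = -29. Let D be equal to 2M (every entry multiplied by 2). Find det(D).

The determinant is -464.

For a 4×4 matrix, det(2M) = 2^4·det(M) = 16·det(M).
det(D) = (16)·(-29) = -464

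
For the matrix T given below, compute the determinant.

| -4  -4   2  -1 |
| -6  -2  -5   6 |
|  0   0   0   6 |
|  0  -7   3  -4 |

|T| = -1056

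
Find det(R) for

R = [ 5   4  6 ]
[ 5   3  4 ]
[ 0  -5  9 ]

det(R) = -95

Expand along row 3:
  − (-5) · |5 6; 5 4| = −(-5)·(20 − 30) = -50
  + 9 · |5 4; 5 3| = 9·(15 − 20) = -45
Sum: (-50) + (-45) = -95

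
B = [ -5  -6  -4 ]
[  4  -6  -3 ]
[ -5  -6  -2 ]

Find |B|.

Expand along column 1:
  + (-5) · |-6 -3; -6 -2| = (-5)·(12 − 18) = 30
  − 4 · |-6 -4; -6 -2| = −4·(12 − 24) = 48
  + (-5) · |-6 -4; -6 -3| = (-5)·(18 − 24) = 30
Sum: (30) + (48) + (30) = 108

|B| = 108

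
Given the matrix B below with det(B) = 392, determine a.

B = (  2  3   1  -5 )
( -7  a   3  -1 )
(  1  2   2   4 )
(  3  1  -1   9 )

1

Expanding along the column containing a, det(B) is linear in a: det(B) = (82)·a + (310).
Set (82)·a + (310) = 392  ⇒  (82)·a = 82  ⇒  a = 1.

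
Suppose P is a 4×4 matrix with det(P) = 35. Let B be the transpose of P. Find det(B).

35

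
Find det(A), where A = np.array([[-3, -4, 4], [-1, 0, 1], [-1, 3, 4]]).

|A| = -15

Expand along column 2:
  − (-4) · |-1 1; -1 4| = −(-4)·(-4 − (-1)) = -12
  − 3 · |-3 4; -1 1| = −3·(-3 − (-4)) = -3
Sum: (-12) + (-3) = -15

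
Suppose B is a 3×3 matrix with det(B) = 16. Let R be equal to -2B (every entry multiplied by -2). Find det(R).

det(R) = -128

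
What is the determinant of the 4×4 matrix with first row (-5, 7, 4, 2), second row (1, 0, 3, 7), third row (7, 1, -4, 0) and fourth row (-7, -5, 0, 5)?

2466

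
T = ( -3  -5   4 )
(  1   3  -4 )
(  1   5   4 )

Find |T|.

Expand along row 1:
  + (-3) · |3 -4; 5 4| = (-3)·(12 − (-20)) = -96
  − (-5) · |1 -4; 1 4| = −(-5)·(4 − (-4)) = 40
  + 4 · |1 3; 1 5| = 4·(5 − 3) = 8
Sum: (-96) + (40) + (8) = -48

det(T) = -48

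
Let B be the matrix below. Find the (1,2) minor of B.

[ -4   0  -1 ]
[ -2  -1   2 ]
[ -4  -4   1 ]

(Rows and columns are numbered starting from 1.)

Delete row 1 and column 2; the remaining 2×2 submatrix is [-2 2; -4 1].
Its determinant is (-2)·1 − 2·(-4) = 6.

The minor is 6.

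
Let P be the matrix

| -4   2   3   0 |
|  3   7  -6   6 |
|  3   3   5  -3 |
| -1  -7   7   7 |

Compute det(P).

Expand along row 1 (it has 1 zero):
  + (-4) · M_11   where M_11 = det([7 -6 6; 3 5 -3; -7 7 7]) = 728
  − (2) · M_12   where M_12 = det([3 -6 6; 3 5 -3; -1 7 7]) = 432
  + (3) · M_13   where M_13 = det([3 7 6; 3 3 -3; -1 -7 7]) = -234
det = (+1)·(-4)·(728) + (-1)·(2)·(432) + (+1)·(3)·(-234) = -4478

-4478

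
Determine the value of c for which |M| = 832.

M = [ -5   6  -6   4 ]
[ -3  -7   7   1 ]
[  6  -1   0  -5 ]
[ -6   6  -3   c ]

c = -8

Expanding along the row containing c, det(M) is linear in c: det(M) = (-53)·c + (408).
Set (-53)·c + (408) = 832  ⇒  (-53)·c = 424  ⇒  c = -8.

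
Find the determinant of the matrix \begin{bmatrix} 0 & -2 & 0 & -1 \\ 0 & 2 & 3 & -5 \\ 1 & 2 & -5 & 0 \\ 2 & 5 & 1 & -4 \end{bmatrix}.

-105

Expand along row 1 (it has 2 zeros):
  − (-2) · M_12   where M_12 = det([0 3 -5; 1 -5 0; 2 1 -4]) = -43
  − (-1) · M_14   where M_14 = det([0 2 3; 1 2 -5; 2 5 1]) = -19
det = (-1)·(-2)·(-43) + (-1)·(-1)·(-19) = -105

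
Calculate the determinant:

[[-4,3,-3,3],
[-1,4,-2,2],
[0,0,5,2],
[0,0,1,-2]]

The matrix is block upper-triangular with a 2×2 block and a 2×2 block on the diagonal, so its determinant equals the product of the determinants of the diagonal blocks.
det of the 2×2 block = -13
det of the 2×2 block = -12
det = (-13)·(-12) = 156

156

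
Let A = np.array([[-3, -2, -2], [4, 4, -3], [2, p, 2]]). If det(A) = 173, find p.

p = -9

Expanding along the row containing p, det(A) is linear in p: det(A) = (-17)·p + (20).
Set (-17)·p + (20) = 173  ⇒  (-17)·p = 153  ⇒  p = -9.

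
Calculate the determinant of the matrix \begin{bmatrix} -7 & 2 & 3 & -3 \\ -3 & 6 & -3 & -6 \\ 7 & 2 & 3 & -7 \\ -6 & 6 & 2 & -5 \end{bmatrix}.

Expand along row 1:
  + (-7) · M_11   where M_11 = det([6 -3 -6; 2 3 -7; 6 2 -5]) = 174
  − (2) · M_12   where M_12 = det([-3 -3 -6; 7 3 -7; -6 2 -5]) = -420
  + (3) · M_13   where M_13 = det([-3 6 -6; 7 2 -7; -6 6 -5]) = 42
  − (-3) · M_14   where M_14 = det([-3 6 -3; 7 2 3; -6 6 2]) = -312
det = (+1)·(-7)·(174) + (-1)·(2)·(-420) + (+1)·(3)·(42) + (-1)·(-3)·(-312) = -1188

-1188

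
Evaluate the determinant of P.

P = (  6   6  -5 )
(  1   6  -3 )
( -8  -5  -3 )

Expand along column 1:
  + 6 · |6 -3; -5 -3| = 6·(-18 − 15) = -198
  − 1 · |6 -5; -5 -3| = −1·(-18 − 25) = 43
  + (-8) · |6 -5; 6 -3| = (-8)·(-18 − (-30)) = -96
Sum: (-198) + (43) + (-96) = -251

|P| = -251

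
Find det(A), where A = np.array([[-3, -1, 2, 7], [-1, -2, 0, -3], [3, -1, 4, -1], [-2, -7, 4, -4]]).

72

Expand along row 2 (it has 1 zero):
  − (-1) · M_21   where M_21 = det([-1 2 7; -1 4 -1; -7 4 -4]) = 186
  + (-2) · M_22   where M_22 = det([-3 2 7; 3 4 -1; -2 4 -4]) = 204
  + (-3) · M_24   where M_24 = det([-3 -1 2; 3 -1 4; -2 -7 4]) = -98
det = (-1)·(-1)·(186) + (+1)·(-2)·(204) + (+1)·(-3)·(-98) = 72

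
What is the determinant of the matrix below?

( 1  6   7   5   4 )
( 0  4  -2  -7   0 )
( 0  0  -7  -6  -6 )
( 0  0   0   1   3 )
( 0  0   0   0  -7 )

The matrix is upper triangular, so the determinant is the product of the diagonal entries:
det = (1) · (4) · (-7) · (1) · (-7) = 196

196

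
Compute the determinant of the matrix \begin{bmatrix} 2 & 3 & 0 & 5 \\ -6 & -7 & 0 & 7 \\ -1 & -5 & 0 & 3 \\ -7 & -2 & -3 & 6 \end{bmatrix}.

528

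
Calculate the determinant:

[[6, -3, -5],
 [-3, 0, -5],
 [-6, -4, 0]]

Expand along column 2:
  − (-3) · |-3 -5; -6 0| = −(-3)·(0 − 30) = -90
  − (-4) · |6 -5; -3 -5| = −(-4)·(-30 − 15) = -180
Sum: (-90) + (-180) = -270

-270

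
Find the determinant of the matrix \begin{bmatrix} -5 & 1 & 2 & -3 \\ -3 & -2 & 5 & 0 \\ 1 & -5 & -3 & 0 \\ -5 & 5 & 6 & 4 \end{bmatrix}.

-719

Expand along column 4 (it has 2 zeros):
  − (-3) · M_14   where M_14 = det([-3 -2 5; 1 -5 -3; -5 5 6]) = -73
  + (4) · M_44   where M_44 = det([-5 1 2; -3 -2 5; 1 -5 -3]) = -125
det = (-1)·(-3)·(-73) + (+1)·(4)·(-125) = -719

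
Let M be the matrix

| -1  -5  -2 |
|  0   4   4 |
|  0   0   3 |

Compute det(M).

M is upper triangular, so det(M) is the product of the diagonal entries:
det = (-1) · (4) · (3) = -12

|M| = -12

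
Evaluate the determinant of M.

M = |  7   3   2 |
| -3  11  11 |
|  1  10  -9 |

The determinant is -1593.

Expand along row 1:
  + 7 · |11 11; 10 -9| = 7·(-99 − 110) = -1463
  − 3 · |-3 11; 1 -9| = −3·(27 − 11) = -48
  + 2 · |-3 11; 1 10| = 2·(-30 − 11) = -82
Sum: (-1463) + (-48) + (-82) = -1593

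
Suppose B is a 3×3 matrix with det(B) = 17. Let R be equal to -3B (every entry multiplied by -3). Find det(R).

-459

For a 3×3 matrix, det(-3B) = (-3)^3·det(B) = -27·det(B).
det(R) = (-27)·(17) = -459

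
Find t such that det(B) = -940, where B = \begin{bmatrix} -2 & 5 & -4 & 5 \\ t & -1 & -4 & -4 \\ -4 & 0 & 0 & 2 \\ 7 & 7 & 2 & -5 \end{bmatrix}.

Expanding along the row containing t, det(B) is linear in t: det(B) = (76)·t + (-1168).
Set (76)·t + (-1168) = -940  ⇒  (76)·t = 228  ⇒  t = 3.

3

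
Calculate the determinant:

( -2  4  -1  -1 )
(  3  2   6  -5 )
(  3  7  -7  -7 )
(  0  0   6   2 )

704

Expand along row 4 (it has 2 zeros):
  − (6) · M_43   where M_43 = det([-2 4 -1; 3 2 -5; 3 7 -7]) = -33
  + (2) · M_44   where M_44 = det([-2 4 -1; 3 2 6; 3 7 -7]) = 253
det = (-1)·(6)·(-33) + (+1)·(2)·(253) = 704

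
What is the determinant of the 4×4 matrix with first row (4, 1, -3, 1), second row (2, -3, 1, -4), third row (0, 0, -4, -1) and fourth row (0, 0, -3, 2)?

The determinant is 154.

The matrix is block upper-triangular with a 2×2 block and a 2×2 block on the diagonal, so its determinant equals the product of the determinants of the diagonal blocks.
det of the 2×2 block = -14
det of the 2×2 block = -11
det = (-14)·(-11) = 154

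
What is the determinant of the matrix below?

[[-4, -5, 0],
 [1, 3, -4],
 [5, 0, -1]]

Expand along row 1:
  + (-4) · |3 -4; 0 -1| = (-4)·(-3 − 0) = 12
  − (-5) · |1 -4; 5 -1| = −(-5)·(-1 − (-20)) = 95
Sum: (12) + (95) = 107

107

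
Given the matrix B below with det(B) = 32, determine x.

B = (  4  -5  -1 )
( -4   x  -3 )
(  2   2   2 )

1

Expanding along the row containing x, det(B) is linear in x: det(B) = (10)·x + (22).
Set (10)·x + (22) = 32  ⇒  (10)·x = 10  ⇒  x = 1.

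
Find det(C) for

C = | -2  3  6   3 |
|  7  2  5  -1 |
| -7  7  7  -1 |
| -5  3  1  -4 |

Expand along row 1:
  + (-2) · M_11   where M_11 = det([2 5 -1; 7 7 -1; 3 1 -4]) = 85
  − (3) · M_12   where M_12 = det([7 5 -1; -7 7 -1; -5 1 -4]) = -332
  + (6) · M_13   where M_13 = det([7 2 -1; -7 7 -1; -5 3 -4]) = -235
  − (3) · M_14   where M_14 = det([7 2 5; -7 7 7; -5 3 1]) = -84
det = (+1)·(-2)·(85) + (-1)·(3)·(-332) + (+1)·(6)·(-235) + (-1)·(3)·(-84) = -332

|C| = -332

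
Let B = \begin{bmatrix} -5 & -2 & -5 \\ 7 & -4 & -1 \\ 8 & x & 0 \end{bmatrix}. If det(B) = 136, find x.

-7

Expanding along the column containing x, det(B) is linear in x: det(B) = (-40)·x + (-144).
Set (-40)·x + (-144) = 136  ⇒  (-40)·x = 280  ⇒  x = -7.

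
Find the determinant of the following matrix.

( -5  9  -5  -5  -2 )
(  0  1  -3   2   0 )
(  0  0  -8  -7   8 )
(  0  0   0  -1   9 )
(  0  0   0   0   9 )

The matrix is upper triangular, so the determinant is the product of the diagonal entries:
det = (-5) · (1) · (-8) · (-1) · (9) = -360

The determinant is -360.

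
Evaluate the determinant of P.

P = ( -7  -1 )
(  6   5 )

The determinant is -29.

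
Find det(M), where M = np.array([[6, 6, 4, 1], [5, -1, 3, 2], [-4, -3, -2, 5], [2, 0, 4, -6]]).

det(M) = 734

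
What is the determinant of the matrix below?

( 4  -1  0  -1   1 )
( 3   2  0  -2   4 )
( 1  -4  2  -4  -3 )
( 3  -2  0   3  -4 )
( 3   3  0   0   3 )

Expand along column 3 (it has 4 zeros):
  + (2) · M_33   where M_33 = det([4 -1 -1 1; 3 2 -2 4; 3 -2 3 -4; 3 3 0 3]) = 12
det = (+1)·(2)·(12) = 24

24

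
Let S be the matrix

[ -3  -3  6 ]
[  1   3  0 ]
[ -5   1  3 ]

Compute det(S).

|S| = 78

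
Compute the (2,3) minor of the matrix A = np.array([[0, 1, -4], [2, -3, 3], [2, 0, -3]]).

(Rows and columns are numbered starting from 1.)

Delete row 2 and column 3; the remaining 2×2 submatrix is [0 1; 2 0].
Its determinant is 0·0 − 1·2 = -2.

-2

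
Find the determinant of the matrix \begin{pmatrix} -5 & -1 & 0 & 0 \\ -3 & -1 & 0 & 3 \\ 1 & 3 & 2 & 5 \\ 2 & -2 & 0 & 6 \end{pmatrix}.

-48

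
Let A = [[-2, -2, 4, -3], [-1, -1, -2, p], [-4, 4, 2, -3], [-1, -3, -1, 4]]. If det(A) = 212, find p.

Expanding along the row containing p, det(A) is linear in p: det(A) = (72)·p + (-292).
Set (72)·p + (-292) = 212  ⇒  (72)·p = 504  ⇒  p = 7.

p = 7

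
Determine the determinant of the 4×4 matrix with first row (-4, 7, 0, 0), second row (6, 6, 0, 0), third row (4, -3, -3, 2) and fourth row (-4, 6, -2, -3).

The matrix is block lower-triangular with a 2×2 block and a 2×2 block on the diagonal, so its determinant equals the product of the determinants of the diagonal blocks.
det of the 2×2 block = -66
det of the 2×2 block = 13
det = (-66)·(13) = -858

-858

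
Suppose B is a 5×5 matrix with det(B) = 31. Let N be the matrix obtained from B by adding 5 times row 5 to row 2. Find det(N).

|N| = 31

Adding a multiple of one row to another leaves the determinant unchanged.
det(N) = (1)·(31) = 31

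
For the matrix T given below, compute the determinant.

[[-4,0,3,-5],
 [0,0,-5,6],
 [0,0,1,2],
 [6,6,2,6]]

Expand along column 2 (it has 3 zeros):
  + (6) · M_42   where M_42 = det([-4 3 -5; 0 -5 6; 0 1 2]) = 64
det = (+1)·(6)·(64) = 384

384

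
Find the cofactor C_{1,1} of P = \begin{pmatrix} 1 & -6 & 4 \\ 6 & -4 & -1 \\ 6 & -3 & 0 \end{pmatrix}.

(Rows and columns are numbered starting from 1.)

Delete row 1 and column 1; the remaining 2×2 submatrix is [-4 -1; -3 0].
Its determinant is (-4)·0 − (-1)·(-3) = -3.
The cofactor carries sign (−1)^(1+1) = +1, so C_{1,1} = +(-3) = -3.

-3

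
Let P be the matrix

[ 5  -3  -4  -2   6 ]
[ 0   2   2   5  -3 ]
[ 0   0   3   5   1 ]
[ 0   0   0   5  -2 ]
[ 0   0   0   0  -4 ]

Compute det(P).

P is upper triangular, so det(P) is the product of the diagonal entries:
det = (5) · (2) · (3) · (5) · (-4) = -600

|P| = -600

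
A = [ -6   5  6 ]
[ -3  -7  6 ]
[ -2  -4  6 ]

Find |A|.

Expand along column 1:
  + (-6) · |-7 6; -4 6| = (-6)·(-42 − (-24)) = 108
  − (-3) · |5 6; -4 6| = −(-3)·(30 − (-24)) = 162
  + (-2) · |5 6; -7 6| = (-2)·(30 − (-42)) = -144
Sum: (108) + (162) + (-144) = 126

126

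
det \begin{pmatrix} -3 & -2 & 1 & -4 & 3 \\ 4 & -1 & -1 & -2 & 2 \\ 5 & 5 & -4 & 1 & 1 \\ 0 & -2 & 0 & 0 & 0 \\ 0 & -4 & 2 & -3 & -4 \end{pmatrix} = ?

624

Expand along row 4 (it has 4 zeros):
  + (-2) · M_42   where M_42 = det([-3 1 -4 3; 4 -1 -2 2; 5 -4 1 1; 0 2 -3 -4]) = -312
det = (+1)·(-2)·(-312) = 624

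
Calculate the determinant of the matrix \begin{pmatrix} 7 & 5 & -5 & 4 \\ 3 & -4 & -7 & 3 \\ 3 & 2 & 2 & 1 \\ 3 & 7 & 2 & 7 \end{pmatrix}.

The determinant is -1163.

Expand along row 1:
  + (7) · M_11   where M_11 = det([-4 -7 3; 2 2 1; 7 2 7]) = -29
  − (5) · M_12   where M_12 = det([3 -7 3; 3 2 1; 3 2 7]) = 162
  + (-5) · M_13   where M_13 = det([3 -4 3; 3 2 1; 3 7 7]) = 138
  − (4) · M_14   where M_14 = det([3 -4 -7; 3 2 2; 3 7 2]) = -135
det = (+1)·(7)·(-29) + (-1)·(5)·(162) + (+1)·(-5)·(138) + (-1)·(4)·(-135) = -1163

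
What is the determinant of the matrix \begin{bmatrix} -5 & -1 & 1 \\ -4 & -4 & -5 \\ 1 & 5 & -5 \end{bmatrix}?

-216

Expand along column 1:
  + (-5) · |-4 -5; 5 -5| = (-5)·(20 − (-25)) = -225
  − (-4) · |-1 1; 5 -5| = −(-4)·(5 − 5) = 0
  + 1 · |-1 1; -4 -5| = 1·(5 − (-4)) = 9
Sum: (-225) + (0) + (9) = -216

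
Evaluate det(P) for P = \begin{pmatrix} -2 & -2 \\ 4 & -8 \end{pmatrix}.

det(P) = (-2)·(-8) − (-2)·4 = 16 − (-8) = 24

24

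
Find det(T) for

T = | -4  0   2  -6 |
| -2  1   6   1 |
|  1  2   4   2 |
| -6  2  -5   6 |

The determinant is 694.

Expand along row 1 (it has 1 zero):
  + (-4) · M_11   where M_11 = det([1 6 1; 2 4 2; 2 -5 6]) = -32
  + (2) · M_13   where M_13 = det([-2 1 1; 1 2 2; -6 2 6]) = -20
  − (-6) · M_14   where M_14 = det([-2 1 6; 1 2 4; -6 2 -5]) = 101
det = (+1)·(-4)·(-32) + (+1)·(2)·(-20) + (-1)·(-6)·(101) = 694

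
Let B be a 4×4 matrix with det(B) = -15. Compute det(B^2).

det(B^2) = (det B)^2 = (-15)^2 = 225

The determinant is 225.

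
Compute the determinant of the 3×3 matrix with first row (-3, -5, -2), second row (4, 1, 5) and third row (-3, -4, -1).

24

Expand along column 1:
  + (-3) · |1 5; -4 -1| = (-3)·(-1 − (-20)) = -57
  − 4 · |-5 -2; -4 -1| = −4·(5 − 8) = 12
  + (-3) · |-5 -2; 1 5| = (-3)·(-25 − (-2)) = 69
Sum: (-57) + (12) + (69) = 24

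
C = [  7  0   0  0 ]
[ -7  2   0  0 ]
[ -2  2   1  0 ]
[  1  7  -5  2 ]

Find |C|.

C is lower triangular, so det(C) is the product of the diagonal entries:
det = (7) · (2) · (1) · (2) = 28

28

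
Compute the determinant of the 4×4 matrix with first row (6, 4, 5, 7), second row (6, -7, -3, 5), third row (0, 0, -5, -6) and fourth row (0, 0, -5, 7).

The matrix is block upper-triangular with a 2×2 block and a 2×2 block on the diagonal, so its determinant equals the product of the determinants of the diagonal blocks.
det of the 2×2 block = -66
det of the 2×2 block = -65
det = (-66)·(-65) = 4290

4290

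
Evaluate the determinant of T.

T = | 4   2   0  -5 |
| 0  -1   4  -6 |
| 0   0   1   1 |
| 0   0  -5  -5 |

|T| = 0

T is block upper-triangular with a 2×2 block and a 2×2 block on the diagonal, so its determinant equals the product of the determinants of the diagonal blocks.
det of the 2×2 block = -4
det of the 2×2 block = 0
det = (-4)·(0) = 0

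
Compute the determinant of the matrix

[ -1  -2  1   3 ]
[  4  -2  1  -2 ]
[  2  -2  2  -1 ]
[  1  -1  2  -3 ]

Expand along row 1:
  + (-1) · M_11   where M_11 = det([-2 1 -2; -2 2 -1; -1 2 -3]) = 7
  − (-2) · M_12   where M_12 = det([4 1 -2; 2 2 -1; 1 2 -3]) = -15
  + (1) · M_13   where M_13 = det([4 -2 -2; 2 -2 -1; 1 -1 -3]) = 10
  − (3) · M_14   where M_14 = det([4 -2 1; 2 -2 2; 1 -1 2]) = -4
det = (+1)·(-1)·(7) + (-1)·(-2)·(-15) + (+1)·(1)·(10) + (-1)·(3)·(-4) = -15

-15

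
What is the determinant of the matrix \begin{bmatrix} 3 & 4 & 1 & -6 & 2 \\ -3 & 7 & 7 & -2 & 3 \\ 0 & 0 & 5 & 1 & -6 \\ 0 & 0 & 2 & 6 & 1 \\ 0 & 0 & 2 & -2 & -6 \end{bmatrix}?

-1980

The matrix is block upper-triangular with a 2×2 block and a 3×3 block on the diagonal, so its determinant equals the product of the determinants of the diagonal blocks.
det of the 2×2 block = 33
det of the 3×3 block = -60
det = (33)·(-60) = -1980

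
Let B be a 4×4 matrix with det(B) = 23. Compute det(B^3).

det(B^3) = (det B)^3 = (23)^3 = 12167

12167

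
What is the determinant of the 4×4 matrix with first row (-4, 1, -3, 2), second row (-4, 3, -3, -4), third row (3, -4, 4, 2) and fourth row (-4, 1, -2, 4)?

The determinant is -78.

Expand along row 1:
  + (-4) · M_11   where M_11 = det([3 -3 -4; -4 4 2; 1 -2 4]) = -10
  − (1) · M_12   where M_12 = det([-4 -3 -4; 3 4 2; -4 -2 4]) = -60
  + (-3) · M_13   where M_13 = det([-4 3 -4; 3 -4 2; -4 1 4]) = 64
  − (2) · M_14   where M_14 = det([-4 3 -3; 3 -4 4; -4 1 -2]) = -7
det = (+1)·(-4)·(-10) + (-1)·(1)·(-60) + (+1)·(-3)·(64) + (-1)·(2)·(-7) = -78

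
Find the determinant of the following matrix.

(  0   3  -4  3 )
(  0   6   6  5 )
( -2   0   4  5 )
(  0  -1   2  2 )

-256

Expand along column 1 (it has 3 zeros):
  + (-2) · M_31   where M_31 = det([3 -4 3; 6 6 5; -1 2 2]) = 128
det = (+1)·(-2)·(128) = -256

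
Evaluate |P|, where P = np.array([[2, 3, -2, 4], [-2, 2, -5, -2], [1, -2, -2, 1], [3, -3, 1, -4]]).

Expand along row 1:
  + (2) · M_11   where M_11 = det([2 -5 -2; -2 -2 1; -3 1 -4]) = 85
  − (3) · M_12   where M_12 = det([-2 -5 -2; 1 -2 1; 3 1 -4]) = -63
  + (-2) · M_13   where M_13 = det([-2 2 -2; 1 -2 1; 3 -3 -4]) = -14
  − (4) · M_14   where M_14 = det([-2 2 -5; 1 -2 -2; 3 -3 1]) = -13
det = (+1)·(2)·(85) + (-1)·(3)·(-63) + (+1)·(-2)·(-14) + (-1)·(4)·(-13) = 439

439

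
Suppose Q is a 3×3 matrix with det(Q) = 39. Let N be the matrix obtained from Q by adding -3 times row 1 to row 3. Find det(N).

Adding a multiple of one row to another leaves the determinant unchanged.
det(N) = (1)·(39) = 39

|N| = 39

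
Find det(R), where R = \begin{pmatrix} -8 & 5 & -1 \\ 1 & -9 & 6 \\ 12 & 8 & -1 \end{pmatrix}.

The determinant is 561.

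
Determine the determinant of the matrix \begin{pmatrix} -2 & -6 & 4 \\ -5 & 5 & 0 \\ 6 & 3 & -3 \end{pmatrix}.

Expand along column 3:
  + 4 · |-5 5; 6 3| = 4·(-15 − 30) = -180
  + (-3) · |-2 -6; -5 5| = (-3)·(-10 − 30) = 120
Sum: (-180) + (120) = -60

The determinant is -60.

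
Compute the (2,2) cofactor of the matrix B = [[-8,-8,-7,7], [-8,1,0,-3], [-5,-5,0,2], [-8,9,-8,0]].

264

Delete row 2 and column 2; the remaining 3×3 submatrix is [-8 -7 7; -5 0 2; -8 -8 0].
Its determinant is 264.
The cofactor carries sign (−1)^(2+2) = +1, so C_{2,2} = +(264) = 264.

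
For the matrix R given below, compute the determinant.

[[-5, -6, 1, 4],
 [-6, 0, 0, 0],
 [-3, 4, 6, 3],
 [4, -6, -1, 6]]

The determinant is -888.

Expand along row 2 (it has 3 zeros):
  − (-6) · M_21   where M_21 = det([-6 1 4; 4 6 3; -6 -1 6]) = -148
det = (-1)·(-6)·(-148) = -888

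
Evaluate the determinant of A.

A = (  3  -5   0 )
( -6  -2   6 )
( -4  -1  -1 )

Expand along column 3:
  − 6 · |3 -5; -4 -1| = −6·(-3 − 20) = 138
  + (-1) · |3 -5; -6 -2| = (-1)·(-6 − 30) = 36
Sum: (138) + (36) = 174

|A| = 174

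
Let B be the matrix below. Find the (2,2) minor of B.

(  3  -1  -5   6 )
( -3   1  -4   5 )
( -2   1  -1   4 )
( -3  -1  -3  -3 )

Delete row 2 and column 2; the remaining 3×3 submatrix is [3 -5 6; -2 -1 4; -3 -3 -3].
Its determinant is 153.

153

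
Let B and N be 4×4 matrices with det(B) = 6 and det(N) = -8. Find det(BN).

det(BN) = det(B)·det(N) = (6)·(-8) = -48

-48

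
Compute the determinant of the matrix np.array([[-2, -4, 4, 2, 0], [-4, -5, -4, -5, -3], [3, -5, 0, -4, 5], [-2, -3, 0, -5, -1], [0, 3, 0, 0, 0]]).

Expand along row 5 (it has 4 zeros):
  − (3) · M_52   where M_52 = det([-2 4 2 0; -4 -4 -5 -3; 3 0 -4 5; -2 0 -5 -1]) = 336
det = (-1)·(3)·(336) = -1008

-1008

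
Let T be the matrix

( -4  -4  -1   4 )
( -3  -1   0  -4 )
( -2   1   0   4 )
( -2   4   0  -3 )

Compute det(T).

|T| = -95

Expand along column 3 (it has 3 zeros):
  + (-1) · M_13   where M_13 = det([-3 -1 -4; -2 1 4; -2 4 -3]) = 95
det = (+1)·(-1)·(95) = -95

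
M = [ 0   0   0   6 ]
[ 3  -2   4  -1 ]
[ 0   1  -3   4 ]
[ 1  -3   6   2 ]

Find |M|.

|M| = 42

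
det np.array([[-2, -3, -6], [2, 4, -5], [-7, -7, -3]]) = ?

-113

Expand along column 1:
  + (-2) · |4 -5; -7 -3| = (-2)·(-12 − 35) = 94
  − 2 · |-3 -6; -7 -3| = −2·(9 − 42) = 66
  + (-7) · |-3 -6; 4 -5| = (-7)·(15 − (-24)) = -273
Sum: (94) + (66) + (-273) = -113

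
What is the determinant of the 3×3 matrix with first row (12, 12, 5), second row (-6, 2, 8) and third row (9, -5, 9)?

Expand along column 1:
  + 12 · |2 8; -5 9| = 12·(18 − (-40)) = 696
  − (-6) · |12 5; -5 9| = −(-6)·(108 − (-25)) = 798
  + 9 · |12 5; 2 8| = 9·(96 − 10) = 774
Sum: (696) + (798) + (774) = 2268

2268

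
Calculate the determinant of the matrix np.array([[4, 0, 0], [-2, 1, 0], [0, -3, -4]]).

The matrix is lower triangular, so the determinant is the product of the diagonal entries:
det = (4) · (1) · (-4) = -16

The determinant is -16.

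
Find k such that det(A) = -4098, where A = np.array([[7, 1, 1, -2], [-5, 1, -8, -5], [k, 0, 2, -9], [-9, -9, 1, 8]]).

k = -2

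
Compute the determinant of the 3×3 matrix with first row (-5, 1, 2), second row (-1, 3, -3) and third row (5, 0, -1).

-31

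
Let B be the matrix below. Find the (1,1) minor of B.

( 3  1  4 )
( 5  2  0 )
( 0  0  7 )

14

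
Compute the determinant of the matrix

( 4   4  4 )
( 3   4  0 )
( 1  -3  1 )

-48

Expand along column 3:
  + 4 · |3 4; 1 -3| = 4·(-9 − 4) = -52
  + 1 · |4 4; 3 4| = 1·(16 − 12) = 4
Sum: (-52) + (4) = -48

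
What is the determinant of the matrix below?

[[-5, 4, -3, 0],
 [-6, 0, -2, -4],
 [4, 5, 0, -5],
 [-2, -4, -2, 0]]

Expand along column 4 (it has 2 zeros):
  + (-4) · M_24   where M_24 = det([-5 4 -3; 4 5 0; -2 -4 -2]) = 100
  − (-5) · M_34   where M_34 = det([-5 4 -3; -6 0 -2; -2 -4 -2]) = -64
det = (+1)·(-4)·(100) + (-1)·(-5)·(-64) = -720

-720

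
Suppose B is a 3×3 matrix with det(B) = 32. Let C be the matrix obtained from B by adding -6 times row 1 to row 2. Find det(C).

Adding a multiple of one row to another leaves the determinant unchanged.
det(C) = (1)·(32) = 32

det(C) = 32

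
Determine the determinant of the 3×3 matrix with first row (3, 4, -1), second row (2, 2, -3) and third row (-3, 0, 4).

Expand along row 3:
  + (-3) · |4 -1; 2 -3| = (-3)·(-12 − (-2)) = 30
  + 4 · |3 4; 2 2| = 4·(6 − 8) = -8
Sum: (30) + (-8) = 22

The determinant is 22.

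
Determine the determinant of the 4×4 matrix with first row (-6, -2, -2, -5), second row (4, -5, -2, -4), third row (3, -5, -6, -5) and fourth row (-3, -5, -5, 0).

Expand along row 4 (it has 1 zero):
  − (-3) · M_41   where M_41 = det([-2 -2 -5; -5 -2 -4; -5 -6 -5]) = -62
  + (-5) · M_42   where M_42 = det([-6 -2 -5; 4 -2 -4; 3 -6 -5]) = 158
  − (-5) · M_43   where M_43 = det([-6 -2 -5; 4 -5 -4; 3 -5 -5]) = -21
det = (-1)·(-3)·(-62) + (+1)·(-5)·(158) + (-1)·(-5)·(-21) = -1081

-1081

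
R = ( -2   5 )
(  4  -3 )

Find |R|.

-14

det(R) = (-2)·(-3) − 5·4 = 6 − 20 = -14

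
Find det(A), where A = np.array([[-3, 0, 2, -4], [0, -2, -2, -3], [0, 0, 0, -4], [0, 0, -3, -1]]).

A is block upper-triangular with a 2×2 block and a 2×2 block on the diagonal, so its determinant equals the product of the determinants of the diagonal blocks.
det of the 2×2 block = 6
det of the 2×2 block = -12
det = (6)·(-12) = -72

det(A) = -72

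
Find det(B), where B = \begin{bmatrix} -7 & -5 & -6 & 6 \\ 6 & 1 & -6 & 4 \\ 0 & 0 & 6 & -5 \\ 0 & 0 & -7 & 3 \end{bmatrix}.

-391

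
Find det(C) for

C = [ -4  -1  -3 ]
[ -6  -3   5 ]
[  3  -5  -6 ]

The determinant is -268.

Expand along row 1:
  + (-4) · |-3 5; -5 -6| = (-4)·(18 − (-25)) = -172
  − (-1) · |-6 5; 3 -6| = −(-1)·(36 − 15) = 21
  + (-3) · |-6 -3; 3 -5| = (-3)·(30 − (-9)) = -117
Sum: (-172) + (21) + (-117) = -268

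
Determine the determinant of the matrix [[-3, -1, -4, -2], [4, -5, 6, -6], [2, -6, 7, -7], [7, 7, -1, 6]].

-201

Expand along row 1:
  + (-3) · M_11   where M_11 = det([-5 6 -6; -6 7 -7; 7 -1 6]) = 5
  − (-1) · M_12   where M_12 = det([4 6 -6; 2 7 -7; 7 -1 6]) = 80
  + (-4) · M_13   where M_13 = det([4 -5 -6; 2 -6 -7; 7 7 6]) = 21
  − (-2) · M_14   where M_14 = det([4 -5 6; 2 -6 7; 7 7 -1]) = -91
det = (+1)·(-3)·(5) + (-1)·(-1)·(80) + (+1)·(-4)·(21) + (-1)·(-2)·(-91) = -201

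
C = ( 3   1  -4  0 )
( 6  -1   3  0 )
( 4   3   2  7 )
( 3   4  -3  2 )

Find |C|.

det(C) = 514

Expand along column 4 (it has 2 zeros):
  − (7) · M_34   where M_34 = det([3 1 -4; 6 -1 3; 3 4 -3]) = -108
  + (2) · M_44   where M_44 = det([3 1 -4; 6 -1 3; 4 3 2]) = -121
det = (-1)·(7)·(-108) + (+1)·(2)·(-121) = 514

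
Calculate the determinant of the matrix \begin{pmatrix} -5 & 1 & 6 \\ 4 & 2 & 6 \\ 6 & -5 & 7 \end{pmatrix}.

The determinant is -404.

Expand along row 1:
  + (-5) · |2 6; -5 7| = (-5)·(14 − (-30)) = -220
  − 1 · |4 6; 6 7| = −1·(28 − 36) = 8
  + 6 · |4 2; 6 -5| = 6·(-20 − 12) = -192
Sum: (-220) + (8) + (-192) = -404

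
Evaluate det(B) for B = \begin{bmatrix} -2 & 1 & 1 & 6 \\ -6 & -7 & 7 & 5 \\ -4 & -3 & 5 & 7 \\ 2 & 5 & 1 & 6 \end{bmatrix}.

-48

Expand along row 1:
  + (-2) · M_11   where M_11 = det([-7 7 5; -3 5 7; 5 1 6]) = 70
  − (1) · M_12   where M_12 = det([-6 7 5; -4 5 7; 2 1 6]) = 58
  + (1) · M_13   where M_13 = det([-6 -7 5; -4 -3 7; 2 5 6]) = -18
  − (6) · M_14   where M_14 = det([-6 -7 7; -4 -3 5; 2 5 1]) = -28
det = (+1)·(-2)·(70) + (-1)·(1)·(58) + (+1)·(1)·(-18) + (-1)·(6)·(-28) = -48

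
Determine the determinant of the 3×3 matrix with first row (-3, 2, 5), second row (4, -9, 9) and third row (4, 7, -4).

Expand along column 1:
  + (-3) · |-9 9; 7 -4| = (-3)·(36 − 63) = 81
  − 4 · |2 5; 7 -4| = −4·(-8 − 35) = 172
  + 4 · |2 5; -9 9| = 4·(18 − (-45)) = 252
Sum: (81) + (172) + (252) = 505

The determinant is 505.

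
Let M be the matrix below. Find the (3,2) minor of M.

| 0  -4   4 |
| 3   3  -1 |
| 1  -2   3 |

Delete row 3 and column 2; the remaining 2×2 submatrix is [0 4; 3 -1].
Its determinant is 0·(-1) − 4·3 = -12.

The minor is -12.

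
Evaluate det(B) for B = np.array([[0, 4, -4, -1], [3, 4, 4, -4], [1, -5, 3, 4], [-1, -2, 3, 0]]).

The determinant is 81.

Expand along row 1 (it has 1 zero):
  − (4) · M_12   where M_12 = det([3 4 -4; 1 3 4; -1 3 0]) = -76
  + (-4) · M_13   where M_13 = det([3 4 -4; 1 -5 4; -1 -2 0]) = 36
  − (-1) · M_14   where M_14 = det([3 4 4; 1 -5 3; -1 -2 3]) = -79
det = (-1)·(4)·(-76) + (+1)·(-4)·(36) + (-1)·(-1)·(-79) = 81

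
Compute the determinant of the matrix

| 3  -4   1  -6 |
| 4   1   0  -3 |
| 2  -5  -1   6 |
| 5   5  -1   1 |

-26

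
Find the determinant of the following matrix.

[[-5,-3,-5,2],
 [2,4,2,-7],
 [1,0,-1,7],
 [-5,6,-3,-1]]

Expand along row 3 (it has 1 zero):
  + (1) · M_31   where M_31 = det([-3 -5 2; 4 2 -7; 6 -3 -1]) = 211
  + (-1) · M_33   where M_33 = det([-5 -3 2; 2 4 -7; -5 6 -1]) = -237
  − (7) · M_34   where M_34 = det([-5 -3 -5; 2 4 2; -5 6 -3]) = -28
det = (+1)·(1)·(211) + (+1)·(-1)·(-237) + (-1)·(7)·(-28) = 644

644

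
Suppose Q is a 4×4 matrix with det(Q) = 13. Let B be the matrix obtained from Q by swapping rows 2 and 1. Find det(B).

|B| = -13

Swapping two rows multiplies the determinant by −1.
det(B) = (-1)·(13) = -13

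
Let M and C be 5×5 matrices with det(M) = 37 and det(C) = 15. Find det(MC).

555

det(MC) = det(M)·det(C) = (37)·(15) = 555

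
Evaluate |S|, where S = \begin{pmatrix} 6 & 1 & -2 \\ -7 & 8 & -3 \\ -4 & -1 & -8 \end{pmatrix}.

Expand along row 1:
  + 6 · |8 -3; -1 -8| = 6·(-64 − 3) = -402
  − 1 · |-7 -3; -4 -8| = −1·(56 − 12) = -44
  + (-2) · |-7 8; -4 -1| = (-2)·(7 − (-32)) = -78
Sum: (-402) + (-44) + (-78) = -524

det(S) = -524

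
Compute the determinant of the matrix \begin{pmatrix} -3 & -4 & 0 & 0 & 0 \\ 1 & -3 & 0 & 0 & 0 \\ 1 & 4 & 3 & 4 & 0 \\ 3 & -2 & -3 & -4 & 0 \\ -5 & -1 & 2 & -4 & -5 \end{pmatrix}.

The matrix is block lower-triangular with a 2×2 block and a 3×3 block on the diagonal, so its determinant equals the product of the determinants of the diagonal blocks.
det of the 2×2 block = 13
det of the 3×3 block = 0
det = (13)·(0) = 0

0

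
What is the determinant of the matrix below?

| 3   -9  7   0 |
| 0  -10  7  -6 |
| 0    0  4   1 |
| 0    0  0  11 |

The matrix is upper triangular, so the determinant is the product of the diagonal entries:
det = (3) · (-10) · (4) · (11) = -1320

The determinant is -1320.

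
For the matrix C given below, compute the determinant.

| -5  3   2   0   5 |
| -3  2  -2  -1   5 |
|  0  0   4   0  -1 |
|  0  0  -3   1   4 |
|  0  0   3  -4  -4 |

|C| = -39

C is block upper-triangular with a 2×2 block and a 3×3 block on the diagonal, so its determinant equals the product of the determinants of the diagonal blocks.
det of the 2×2 block = -1
det of the 3×3 block = 39
det = (-1)·(39) = -39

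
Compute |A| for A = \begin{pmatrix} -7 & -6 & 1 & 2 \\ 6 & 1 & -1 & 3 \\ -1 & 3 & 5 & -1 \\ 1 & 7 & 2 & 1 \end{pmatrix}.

The determinant is 960.

Expand along row 1:
  + (-7) · M_11   where M_11 = det([1 -1 3; 3 5 -1; 7 2 1]) = -70
  − (-6) · M_12   where M_12 = det([6 -1 3; -1 5 -1; 1 2 1]) = 21
  + (1) · M_13   where M_13 = det([6 1 3; -1 3 -1; 1 7 1]) = 30
  − (2) · M_14   where M_14 = det([6 1 -1; -1 3 5; 1 7 2]) = -157
det = (+1)·(-7)·(-70) + (-1)·(-6)·(21) + (+1)·(1)·(30) + (-1)·(2)·(-157) = 960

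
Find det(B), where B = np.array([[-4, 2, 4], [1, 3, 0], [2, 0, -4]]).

Expand along column 2:
  − 2 · |1 0; 2 -4| = −2·(-4 − 0) = 8
  + 3 · |-4 4; 2 -4| = 3·(16 − 8) = 24
Sum: (8) + (24) = 32

32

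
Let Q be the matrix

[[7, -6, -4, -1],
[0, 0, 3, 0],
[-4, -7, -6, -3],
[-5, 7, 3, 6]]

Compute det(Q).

954

Expand along row 2 (it has 3 zeros):
  − (3) · M_23   where M_23 = det([7 -6 -1; -4 -7 -3; -5 7 6]) = -318
det = (-1)·(3)·(-318) = 954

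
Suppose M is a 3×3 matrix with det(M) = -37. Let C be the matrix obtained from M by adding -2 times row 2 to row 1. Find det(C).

Adding a multiple of one row to another leaves the determinant unchanged.
det(C) = (1)·(-37) = -37

det(C) = -37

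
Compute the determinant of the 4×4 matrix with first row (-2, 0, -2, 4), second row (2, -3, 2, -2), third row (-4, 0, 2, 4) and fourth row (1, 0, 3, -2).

48

Expand along column 2 (it has 3 zeros):
  + (-3) · M_22   where M_22 = det([-2 -2 4; -4 2 4; 1 3 -2]) = -16
det = (+1)·(-3)·(-16) = 48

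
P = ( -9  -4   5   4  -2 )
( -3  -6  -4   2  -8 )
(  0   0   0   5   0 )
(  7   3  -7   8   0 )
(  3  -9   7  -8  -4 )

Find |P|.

det(P) = 1080

Expand along row 3 (it has 4 zeros):
  − (5) · M_34   where M_34 = det([-9 -4 5 -2; -3 -6 -4 -8; 7 3 -7 0; 3 -9 7 -4]) = -216
det = (-1)·(5)·(-216) = 1080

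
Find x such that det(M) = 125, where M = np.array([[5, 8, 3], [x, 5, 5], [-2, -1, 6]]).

0

Expanding along the column containing x, det(M) is linear in x: det(M) = (-51)·x + (125).
Set (-51)·x + (125) = 125  ⇒  (-51)·x = 0  ⇒  x = 0.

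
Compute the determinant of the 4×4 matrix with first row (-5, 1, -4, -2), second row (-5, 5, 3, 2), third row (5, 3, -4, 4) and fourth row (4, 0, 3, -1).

The determinant is -956.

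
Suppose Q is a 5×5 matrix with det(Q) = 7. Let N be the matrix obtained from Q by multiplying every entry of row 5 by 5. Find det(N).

The determinant is 35.

Scaling one row by 5 multiplies the determinant by 5.
det(N) = (5)·(7) = 35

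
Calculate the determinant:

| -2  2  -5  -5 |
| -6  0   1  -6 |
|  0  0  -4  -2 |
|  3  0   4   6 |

Expand along column 2 (it has 3 zeros):
  − (2) · M_12   where M_12 = det([-6 1 -6; 0 -4 -2; 3 4 6]) = 18
det = (-1)·(2)·(18) = -36

The determinant is -36.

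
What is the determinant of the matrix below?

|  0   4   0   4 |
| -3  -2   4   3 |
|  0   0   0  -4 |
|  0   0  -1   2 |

-48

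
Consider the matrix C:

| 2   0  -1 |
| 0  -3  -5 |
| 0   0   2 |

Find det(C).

|C| = -12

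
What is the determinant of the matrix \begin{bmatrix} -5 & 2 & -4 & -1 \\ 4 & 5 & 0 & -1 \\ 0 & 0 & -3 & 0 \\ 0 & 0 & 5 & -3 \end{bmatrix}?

-297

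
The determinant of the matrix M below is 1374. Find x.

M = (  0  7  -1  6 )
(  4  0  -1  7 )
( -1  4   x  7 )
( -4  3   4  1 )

Expanding along the column containing x, det(M) is linear in x: det(M) = (-152)·x + (462).
Set (-152)·x + (462) = 1374  ⇒  (-152)·x = 912  ⇒  x = -6.

x = -6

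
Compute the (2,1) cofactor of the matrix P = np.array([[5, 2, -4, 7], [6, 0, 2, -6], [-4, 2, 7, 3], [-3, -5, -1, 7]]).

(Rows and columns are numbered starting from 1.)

The cofactor is -451.

Delete row 2 and column 1; the remaining 3×3 submatrix is [2 -4 7; 2 7 3; -5 -1 7].
Its determinant is 451.
The cofactor carries sign (−1)^(2+1) = −1, so C_{2,1} = −(451) = -451.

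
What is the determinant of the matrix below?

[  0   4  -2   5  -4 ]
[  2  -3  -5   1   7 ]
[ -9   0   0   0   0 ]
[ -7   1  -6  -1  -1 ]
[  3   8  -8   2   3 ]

Expand along row 3 (it has 4 zeros):
  + (-9) · M_31   where M_31 = det([4 -2 5 -4; -3 -5 1 7; 1 -6 -1 -1; 8 -8 2 3]) = 2353
det = (+1)·(-9)·(2353) = -21177

-21177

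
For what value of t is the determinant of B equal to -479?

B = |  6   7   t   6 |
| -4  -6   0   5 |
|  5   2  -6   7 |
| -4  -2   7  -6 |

t = -3

Expanding along the row containing t, det(B) is linear in t: det(B) = (-30)·t + (-569).
Set (-30)·t + (-569) = -479  ⇒  (-30)·t = 90  ⇒  t = -3.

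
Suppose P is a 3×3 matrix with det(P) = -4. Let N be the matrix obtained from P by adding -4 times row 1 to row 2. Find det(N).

|N| = -4

Adding a multiple of one row to another leaves the determinant unchanged.
det(N) = (1)·(-4) = -4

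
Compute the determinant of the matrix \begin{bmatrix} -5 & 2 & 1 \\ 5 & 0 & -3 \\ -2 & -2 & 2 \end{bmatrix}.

Expand along row 2:
  − 5 · |2 1; -2 2| = −5·(4 − (-2)) = -30
  − (-3) · |-5 2; -2 -2| = −(-3)·(10 − (-4)) = 42
Sum: (-30) + (42) = 12

12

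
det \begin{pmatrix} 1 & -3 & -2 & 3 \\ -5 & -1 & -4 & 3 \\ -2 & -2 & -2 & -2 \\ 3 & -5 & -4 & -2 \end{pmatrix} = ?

Expand along row 1:
  + (1) · M_11   where M_11 = det([-1 -4 3; -2 -2 -2; -5 -4 -2]) = -26
  − (-3) · M_12   where M_12 = det([-5 -4 3; -2 -2 -2; 3 -4 -2]) = 102
  + (-2) · M_13   where M_13 = det([-5 -1 3; -2 -2 -2; 3 -5 -2]) = 88
  − (3) · M_14   where M_14 = det([-5 -1 -4; -2 -2 -2; 3 -5 -4]) = -40
det = (+1)·(1)·(-26) + (-1)·(-3)·(102) + (+1)·(-2)·(88) + (-1)·(3)·(-40) = 224

The determinant is 224.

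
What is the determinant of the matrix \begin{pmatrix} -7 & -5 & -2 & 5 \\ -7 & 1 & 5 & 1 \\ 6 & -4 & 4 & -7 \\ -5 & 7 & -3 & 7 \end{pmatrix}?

Expand along row 1:
  + (-7) · M_11   where M_11 = det([1 5 1; -4 4 -7; 7 -3 7]) = -114
  − (-5) · M_12   where M_12 = det([-7 5 1; 6 4 -7; -5 -3 7]) = -82
  + (-2) · M_13   where M_13 = det([-7 1 1; 6 -4 -7; -5 7 7]) = -132
  − (5) · M_14   where M_14 = det([-7 1 5; 6 -4 4; -5 7 -3]) = 220
det = (+1)·(-7)·(-114) + (-1)·(-5)·(-82) + (+1)·(-2)·(-132) + (-1)·(5)·(220) = -448

-448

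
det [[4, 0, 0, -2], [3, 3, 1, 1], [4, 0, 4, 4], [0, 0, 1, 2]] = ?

24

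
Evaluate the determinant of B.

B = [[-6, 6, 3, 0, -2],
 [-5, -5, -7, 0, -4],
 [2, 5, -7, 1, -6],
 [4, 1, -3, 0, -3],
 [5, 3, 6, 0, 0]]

-1516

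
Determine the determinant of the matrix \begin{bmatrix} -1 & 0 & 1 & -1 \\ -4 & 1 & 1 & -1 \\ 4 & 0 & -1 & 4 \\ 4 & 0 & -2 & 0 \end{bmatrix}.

The determinant is 12.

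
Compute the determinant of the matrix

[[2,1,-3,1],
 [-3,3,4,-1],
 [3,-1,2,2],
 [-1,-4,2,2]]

161

Expand along row 1:
  + (2) · M_11   where M_11 = det([3 4 -1; -1 2 2; -4 2 2]) = -30
  − (1) · M_12   where M_12 = det([-3 4 -1; 3 2 2; -1 2 2]) = -40
  + (-3) · M_13   where M_13 = det([-3 3 -1; 3 -1 2; -1 -4 2]) = -29
  − (1) · M_14   where M_14 = det([-3 3 4; 3 -1 2; -1 -4 2]) = -94
det = (+1)·(2)·(-30) + (-1)·(1)·(-40) + (+1)·(-3)·(-29) + (-1)·(1)·(-94) = 161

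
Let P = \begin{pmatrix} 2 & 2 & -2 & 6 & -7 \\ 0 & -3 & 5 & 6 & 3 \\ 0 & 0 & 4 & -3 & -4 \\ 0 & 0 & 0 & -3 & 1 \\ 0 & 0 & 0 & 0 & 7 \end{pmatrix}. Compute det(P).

det(P) = 504

P is upper triangular, so det(P) is the product of the diagonal entries:
det = (2) · (-3) · (4) · (-3) · (7) = 504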